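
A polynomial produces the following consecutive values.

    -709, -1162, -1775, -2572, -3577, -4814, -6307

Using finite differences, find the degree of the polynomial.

3

First differences: -453, -613, -797, -1005, -1237, -1493
Second differences: -160, -184, -208, -232, -256
Third differences: -24, -24, -24, -24
The third differences are constant, so the polynomial has degree 3.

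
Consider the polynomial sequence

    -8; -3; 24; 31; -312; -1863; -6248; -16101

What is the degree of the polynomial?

Δ: 5, 27, 7, -343, -1551, -4385, -9853
Δ²: 22, -20, -350, -1208, -2834, -5468
Δ³: -42, -330, -858, -1626, -2634
Δ⁴: -288, -528, -768, -1008
Δ⁵: -240, -240, -240
The fifth differences are constant, so the polynomial has degree 5.

5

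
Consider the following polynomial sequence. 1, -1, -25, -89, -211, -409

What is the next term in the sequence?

-701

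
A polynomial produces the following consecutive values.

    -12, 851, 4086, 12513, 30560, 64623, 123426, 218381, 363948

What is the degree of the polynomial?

Δ: 863, 3235, 8427, 18047, 34063, 58803, 94955, 145567
Δ²: 2372, 5192, 9620, 16016, 24740, 36152, 50612
Δ³: 2820, 4428, 6396, 8724, 11412, 14460
Δ⁴: 1608, 1968, 2328, 2688, 3048
Δ⁵: 360, 360, 360, 360
The fifth differences are constant, so the polynomial has degree 5.

5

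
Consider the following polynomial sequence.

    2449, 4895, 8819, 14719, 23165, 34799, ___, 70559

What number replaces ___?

Using the first 6 terms:
2446  3924  5900  8446  11634
1478  1976  2546  3188
498  570  642
72  72
Constant fourth difference = 72.
Extend forward: 642 + 72 = 714;  3188 + 714 = 3902;  11634 + 3902 = 15536;  34799 + 15536 = 50335

50335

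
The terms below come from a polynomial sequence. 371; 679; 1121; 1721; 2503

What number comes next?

First differences: 308 , 442 , 600 , 782
Second differences: 134 , 158 , 182
Third differences: 24 , 24
The third differences are constant (24).
182 + 24 = 206;  782 + 206 = 988;  2503 + 988 = 3491

3491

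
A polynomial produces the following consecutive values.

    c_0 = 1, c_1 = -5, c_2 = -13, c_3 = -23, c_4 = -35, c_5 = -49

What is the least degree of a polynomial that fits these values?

2

Δ: -6, -8, -10, -12, -14
Δ²: -2, -2, -2, -2
The second differences are constant, so the polynomial has degree 2.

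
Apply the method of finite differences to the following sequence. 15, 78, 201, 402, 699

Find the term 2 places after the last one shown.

First differences: 63, 123, 201, 297
Second differences: 60, 78, 96
Third differences: 18, 18
Constant third difference = 18, so extend:
96 + 18 = 114;  297 + 114 = 411;  699 + 411 = 1110
114 + 18 = 132;  411 + 132 = 543;  1110 + 543 = 1653

1653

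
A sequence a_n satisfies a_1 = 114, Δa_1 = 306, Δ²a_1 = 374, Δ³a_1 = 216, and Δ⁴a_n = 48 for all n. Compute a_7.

Build the table forward from the leading diagonal:
Δ⁴: 48  48  48  48  48  48  48
Δ³: 216  264  312  360  408  456  504
Δ²: 374  590  854  1166  1526  1934  2390
Δ: 306  680  1270  2124  3290  4816  6750
a: 114  420  1100  2370  4494  7784  12600

12600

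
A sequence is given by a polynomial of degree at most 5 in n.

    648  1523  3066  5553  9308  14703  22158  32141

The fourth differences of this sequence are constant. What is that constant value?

48

D1: 875, 1543, 2487, 3755, 5395, 7455, 9983
D2: 668, 944, 1268, 1640, 2060, 2528
D3: 276, 324, 372, 420, 468
D4: 48, 48, 48, 48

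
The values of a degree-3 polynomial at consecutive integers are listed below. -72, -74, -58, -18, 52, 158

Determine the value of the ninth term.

First differences: -2 , 16 , 40 , 70 , 106
Second differences: 18 , 24 , 30 , 36
Third differences: 6 , 6 , 6
The third differences are constant (6).
36 + 6 = 42;  106 + 42 = 148;  158 + 148 = 306
42 + 6 = 48;  148 + 48 = 196;  306 + 196 = 502
48 + 6 = 54;  196 + 54 = 250;  502 + 250 = 752

752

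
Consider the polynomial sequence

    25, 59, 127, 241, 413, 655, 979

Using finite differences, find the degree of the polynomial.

3

First differences: 34, 68, 114, 172, 242, 324
Second differences: 34, 46, 58, 70, 82
Third differences: 12, 12, 12, 12
The third differences are constant, so the polynomial has degree 3.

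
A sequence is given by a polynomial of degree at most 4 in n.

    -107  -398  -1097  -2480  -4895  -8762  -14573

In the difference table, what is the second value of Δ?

-699

First differences: -291, -699, -1383, -2415, -3867, -5811
Second differences: -408, -684, -1032, -1452, -1944
Third differences: -276, -348, -420, -492
Fourth differences: -72, -72, -72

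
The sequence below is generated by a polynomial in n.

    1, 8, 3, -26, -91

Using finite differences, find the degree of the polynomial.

3

D1: 7, -5, -29, -65
D2: -12, -24, -36
D3: -12, -12
The third differences are constant, so the polynomial has degree 3.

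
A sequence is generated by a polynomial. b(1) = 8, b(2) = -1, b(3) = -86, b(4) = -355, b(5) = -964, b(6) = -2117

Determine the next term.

-4066

Δ: -9  -85  -269  -609  -1153
Δ²: -76  -184  -340  -544
Δ³: -108  -156  -204
Δ⁴: -48  -48
Constant fourth difference = -48, so extend:
-204 − 48 = -252;  -544 − 252 = -796;  -1153 − 796 = -1949;  -2117 − 1949 = -4066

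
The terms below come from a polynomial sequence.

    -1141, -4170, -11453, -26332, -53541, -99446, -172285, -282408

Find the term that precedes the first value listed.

-176

-3029  -7283  -14879  -27209  -45905  -72839  -110123
-4254  -7596  -12330  -18696  -26934  -37284
-3342  -4734  -6366  -8238  -10350
-1392  -1632  -1872  -2112
-240  -240  -240
The fifth differences are constant at -240.
Work back: -1392 + 240 = -1152;  -3342 + 1152 = -2190;  -4254 + 2190 = -2064;  -3029 + 2064 = -965;  -1141 + 965 = -176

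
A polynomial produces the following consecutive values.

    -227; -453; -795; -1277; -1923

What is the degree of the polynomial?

3

D1: -226, -342, -482, -646
D2: -116, -140, -164
D3: -24, -24
The third differences are constant, so the polynomial has degree 3.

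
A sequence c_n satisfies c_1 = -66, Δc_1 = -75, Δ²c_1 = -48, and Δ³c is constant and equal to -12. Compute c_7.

-1476

Build the table forward from the leading diagonal:
Third differences: -12  -12  -12  -12  -12  -12  -12
Second differences: -48  -60  -72  -84  -96  -108  -120
First differences: -75  -123  -183  -255  -339  -435  -543
c: -66  -141  -264  -447  -702  -1041  -1476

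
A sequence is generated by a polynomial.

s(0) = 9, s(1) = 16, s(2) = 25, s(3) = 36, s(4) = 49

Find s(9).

144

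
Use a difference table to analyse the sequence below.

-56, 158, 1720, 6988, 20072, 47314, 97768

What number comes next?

214 , 1562 , 5268 , 13084 , 27242 , 50454
1348 , 3706 , 7816 , 14158 , 23212
2358 , 4110 , 6342 , 9054
1752 , 2232 , 2712
480 , 480
The fifth differences are constant (480).
2712 + 480 = 3192;  9054 + 3192 = 12246;  23212 + 12246 = 35458;  50454 + 35458 = 85912;  97768 + 85912 = 183680

183680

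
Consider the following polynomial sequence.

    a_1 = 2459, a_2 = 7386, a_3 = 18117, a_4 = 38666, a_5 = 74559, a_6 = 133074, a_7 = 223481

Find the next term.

357282

D1: 4927  10731  20549  35893  58515  90407
D2: 5804  9818  15344  22622  31892
D3: 4014  5526  7278  9270
D4: 1512  1752  1992
D5: 240  240
Fifth differences constant at 240.
1992 + 240 = 2232;  9270 + 2232 = 11502;  31892 + 11502 = 43394;  90407 + 43394 = 133801;  223481 + 133801 = 357282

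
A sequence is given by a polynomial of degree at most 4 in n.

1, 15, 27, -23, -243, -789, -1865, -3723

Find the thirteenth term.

D1: 14  12  -50  -220  -546  -1076  -1858
D2: -2  -62  -170  -326  -530  -782
D3: -60  -108  -156  -204  -252
D4: -48  -48  -48  -48
The fourth differences are constant (-48).
-252 − 48 = -300;  -782 − 300 = -1082;  -1858 − 1082 = -2940;  -3723 − 2940 = -6663
-300 − 48 = -348;  -1082 − 348 = -1430;  -2940 − 1430 = -4370;  -6663 − 4370 = -11033
-348 − 48 = -396;  -1430 − 396 = -1826;  -4370 − 1826 = -6196;  -11033 − 6196 = -17229
-396 − 48 = -444;  -1826 − 444 = -2270;  -6196 − 2270 = -8466;  -17229 − 8466 = -25695
-444 − 48 = -492;  -2270 − 492 = -2762;  -8466 − 2762 = -11228;  -25695 − 11228 = -36923

-36923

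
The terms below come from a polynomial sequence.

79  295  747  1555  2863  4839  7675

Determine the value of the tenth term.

Δ: 216 , 452 , 808 , 1308 , 1976 , 2836
Δ²: 236 , 356 , 500 , 668 , 860
Δ³: 120 , 144 , 168 , 192
Δ⁴: 24 , 24 , 24
Fourth differences constant at 24.
192 + 24 = 216;  860 + 216 = 1076;  2836 + 1076 = 3912;  7675 + 3912 = 11587
216 + 24 = 240;  1076 + 240 = 1316;  3912 + 1316 = 5228;  11587 + 5228 = 16815
240 + 24 = 264;  1316 + 264 = 1580;  5228 + 1580 = 6808;  16815 + 6808 = 23623

23623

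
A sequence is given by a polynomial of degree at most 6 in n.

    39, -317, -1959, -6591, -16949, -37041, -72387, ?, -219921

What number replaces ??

-130259

Using the first 7 terms:
Δ: -356, -1642, -4632, -10358, -20092, -35346
Δ²: -1286, -2990, -5726, -9734, -15254
Δ³: -1704, -2736, -4008, -5520
Δ⁴: -1032, -1272, -1512
Δ⁵: -240, -240
Constant fifth difference = -240.
Extend forward: -1512 − 240 = -1752;  -5520 − 1752 = -7272;  -15254 − 7272 = -22526;  -35346 − 22526 = -57872;  -72387 − 57872 = -130259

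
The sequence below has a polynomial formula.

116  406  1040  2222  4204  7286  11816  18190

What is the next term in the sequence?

D1: 290, 634, 1182, 1982, 3082, 4530, 6374
D2: 344, 548, 800, 1100, 1448, 1844
D3: 204, 252, 300, 348, 396
D4: 48, 48, 48, 48
Constant fourth difference = 48, so extend:
396 + 48 = 444;  1844 + 444 = 2288;  6374 + 2288 = 8662;  18190 + 8662 = 26852

26852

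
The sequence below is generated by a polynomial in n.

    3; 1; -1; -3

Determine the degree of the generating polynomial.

-2, -2, -2
The first differences are constant, so the polynomial has degree 1.

1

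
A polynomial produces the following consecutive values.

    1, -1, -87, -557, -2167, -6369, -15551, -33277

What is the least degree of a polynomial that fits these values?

Δ: -2, -86, -470, -1610, -4202, -9182, -17726
Δ²: -84, -384, -1140, -2592, -4980, -8544
Δ³: -300, -756, -1452, -2388, -3564
Δ⁴: -456, -696, -936, -1176
Δ⁵: -240, -240, -240
The fifth differences are constant, so the polynomial has degree 5.

5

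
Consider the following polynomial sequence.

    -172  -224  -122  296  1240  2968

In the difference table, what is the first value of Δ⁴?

48

D1: -52, 102, 418, 944, 1728
D2: 154, 316, 526, 784
D3: 162, 210, 258
D4: 48, 48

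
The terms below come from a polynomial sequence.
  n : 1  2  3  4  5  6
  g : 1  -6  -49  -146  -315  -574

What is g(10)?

First differences: -7, -43, -97, -169, -259
Second differences: -36, -54, -72, -90
Third differences: -18, -18, -18
Constant third difference = -18, so extend:
-90 − 18 = -108;  -259 − 108 = -367;  -574 − 367 = -941
-108 − 18 = -126;  -367 − 126 = -493;  -941 − 493 = -1434
-126 − 18 = -144;  -493 − 144 = -637;  -1434 − 637 = -2071
-144 − 18 = -162;  -637 − 162 = -799;  -2071 − 799 = -2870

-2870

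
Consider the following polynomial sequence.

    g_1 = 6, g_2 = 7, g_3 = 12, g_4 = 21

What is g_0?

Δ: 1, 5, 9
Δ²: 4, 4
The second differences are constant at 4.
Work back: 1 − 4 = -3;  6 + 3 = 9

9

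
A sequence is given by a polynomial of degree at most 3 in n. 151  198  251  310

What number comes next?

375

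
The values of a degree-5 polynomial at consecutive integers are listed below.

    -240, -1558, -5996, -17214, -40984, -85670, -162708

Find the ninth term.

D1: -1318 , -4438 , -11218 , -23770 , -44686 , -77038
D2: -3120 , -6780 , -12552 , -20916 , -32352
D3: -3660 , -5772 , -8364 , -11436
D4: -2112 , -2592 , -3072
D5: -480 , -480
The fifth differences are constant (-480).
-3072 − 480 = -3552;  -11436 − 3552 = -14988;  -32352 − 14988 = -47340;  -77038 − 47340 = -124378;  -162708 − 124378 = -287086
-3552 − 480 = -4032;  -14988 − 4032 = -19020;  -47340 − 19020 = -66360;  -124378 − 66360 = -190738;  -287086 − 190738 = -477824

-477824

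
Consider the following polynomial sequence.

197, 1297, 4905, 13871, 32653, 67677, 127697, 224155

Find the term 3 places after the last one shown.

894457

D1: 1100  3608  8966  18782  35024  60020  96458
D2: 2508  5358  9816  16242  24996  36438
D3: 2850  4458  6426  8754  11442
D4: 1608  1968  2328  2688
D5: 360  360  360
Fifth differences constant at 360.
2688 + 360 = 3048;  11442 + 3048 = 14490;  36438 + 14490 = 50928;  96458 + 50928 = 147386;  224155 + 147386 = 371541
3048 + 360 = 3408;  14490 + 3408 = 17898;  50928 + 17898 = 68826;  147386 + 68826 = 216212;  371541 + 216212 = 587753
3408 + 360 = 3768;  17898 + 3768 = 21666;  68826 + 21666 = 90492;  216212 + 90492 = 306704;  587753 + 306704 = 894457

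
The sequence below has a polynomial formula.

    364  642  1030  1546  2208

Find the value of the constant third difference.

D1: 278, 388, 516, 662
D2: 110, 128, 146
D3: 18, 18

18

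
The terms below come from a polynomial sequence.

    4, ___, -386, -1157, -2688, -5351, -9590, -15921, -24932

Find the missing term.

-75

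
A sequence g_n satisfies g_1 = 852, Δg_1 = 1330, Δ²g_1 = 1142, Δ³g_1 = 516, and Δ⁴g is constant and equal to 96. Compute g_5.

Build the table forward from the leading diagonal:
Δ⁴: 96, 96, 96, 96, 96
Δ³: 516, 612, 708, 804, 900
Δ²: 1142, 1658, 2270, 2978, 3782
Δ: 1330, 2472, 4130, 6400, 9378
g: 852, 2182, 4654, 8784, 15184

15184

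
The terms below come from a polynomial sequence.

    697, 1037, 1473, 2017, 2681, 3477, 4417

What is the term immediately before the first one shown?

441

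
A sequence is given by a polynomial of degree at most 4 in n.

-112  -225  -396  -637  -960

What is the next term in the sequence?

First differences: -113  -171  -241  -323
Second differences: -58  -70  -82
Third differences: -12  -12
Third differences constant at -12.
-82 − 12 = -94;  -323 − 94 = -417;  -960 − 417 = -1377

-1377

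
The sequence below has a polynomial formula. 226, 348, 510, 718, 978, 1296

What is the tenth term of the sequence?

3268

Δ: 122  162  208  260  318
Δ²: 40  46  52  58
Δ³: 6  6  6
Constant third difference = 6, so extend:
58 + 6 = 64;  318 + 64 = 382;  1296 + 382 = 1678
64 + 6 = 70;  382 + 70 = 452;  1678 + 452 = 2130
70 + 6 = 76;  452 + 76 = 528;  2130 + 528 = 2658
76 + 6 = 82;  528 + 82 = 610;  2658 + 610 = 3268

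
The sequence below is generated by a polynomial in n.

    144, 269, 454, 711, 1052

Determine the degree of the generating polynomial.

3

D1: 125, 185, 257, 341
D2: 60, 72, 84
D3: 12, 12
The third differences are constant, so the polynomial has degree 3.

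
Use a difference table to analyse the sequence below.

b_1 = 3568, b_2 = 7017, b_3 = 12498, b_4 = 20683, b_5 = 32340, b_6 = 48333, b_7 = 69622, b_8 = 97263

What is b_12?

D1: 3449, 5481, 8185, 11657, 15993, 21289, 27641
D2: 2032, 2704, 3472, 4336, 5296, 6352
D3: 672, 768, 864, 960, 1056
D4: 96, 96, 96, 96
The fourth differences are constant (96).
1056 + 96 = 1152;  6352 + 1152 = 7504;  27641 + 7504 = 35145;  97263 + 35145 = 132408
1152 + 96 = 1248;  7504 + 1248 = 8752;  35145 + 8752 = 43897;  132408 + 43897 = 176305
1248 + 96 = 1344;  8752 + 1344 = 10096;  43897 + 10096 = 53993;  176305 + 53993 = 230298
1344 + 96 = 1440;  10096 + 1440 = 11536;  53993 + 11536 = 65529;  230298 + 65529 = 295827

295827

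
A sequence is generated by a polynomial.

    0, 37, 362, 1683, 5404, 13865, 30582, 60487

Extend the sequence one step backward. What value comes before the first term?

37  325  1321  3721  8461  16717  29905
288  996  2400  4740  8256  13188
708  1404  2340  3516  4932
696  936  1176  1416
240  240  240
The fifth differences are constant at 240.
Work back: 696 − 240 = 456;  708 − 456 = 252;  288 − 252 = 36;  37 − 36 = 1;  0 − 1 = -1

-1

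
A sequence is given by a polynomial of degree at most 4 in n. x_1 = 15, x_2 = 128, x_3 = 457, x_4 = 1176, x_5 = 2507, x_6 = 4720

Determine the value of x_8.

13112

First differences: 113, 329, 719, 1331, 2213
Second differences: 216, 390, 612, 882
Third differences: 174, 222, 270
Fourth differences: 48, 48
Constant fourth difference = 48, so extend:
270 + 48 = 318;  882 + 318 = 1200;  2213 + 1200 = 3413;  4720 + 3413 = 8133
318 + 48 = 366;  1200 + 366 = 1566;  3413 + 1566 = 4979;  8133 + 4979 = 13112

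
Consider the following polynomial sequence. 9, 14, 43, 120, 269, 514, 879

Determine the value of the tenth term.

Δ: 5  29  77  149  245  365
Δ²: 24  48  72  96  120
Δ³: 24  24  24  24
Constant third difference = 24, so extend:
120 + 24 = 144;  365 + 144 = 509;  879 + 509 = 1388
144 + 24 = 168;  509 + 168 = 677;  1388 + 677 = 2065
168 + 24 = 192;  677 + 192 = 869;  2065 + 869 = 2934

2934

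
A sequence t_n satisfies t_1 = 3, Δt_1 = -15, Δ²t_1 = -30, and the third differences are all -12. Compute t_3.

Build the table forward from the leading diagonal:
D3: -12  -12  -12
D2: -30  -42  -54
D1: -15  -45  -87
t: 3  -12  -57

-57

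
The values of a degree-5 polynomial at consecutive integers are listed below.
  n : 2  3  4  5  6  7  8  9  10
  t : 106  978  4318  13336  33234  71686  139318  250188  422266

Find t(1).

D1: 872, 3340, 9018, 19898, 38452, 67632, 110870, 172078
D2: 2468, 5678, 10880, 18554, 29180, 43238, 61208
D3: 3210, 5202, 7674, 10626, 14058, 17970
D4: 1992, 2472, 2952, 3432, 3912
D5: 480, 480, 480, 480
The fifth differences are constant at 480.
Work back: 1992 − 480 = 1512;  3210 − 1512 = 1698;  2468 − 1698 = 770;  872 − 770 = 102;  106 − 102 = 4

4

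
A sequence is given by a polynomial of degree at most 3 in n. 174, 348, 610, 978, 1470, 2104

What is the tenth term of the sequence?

6420

174, 262, 368, 492, 634
88, 106, 124, 142
18, 18, 18
Third differences constant at 18.
142 + 18 = 160;  634 + 160 = 794;  2104 + 794 = 2898
160 + 18 = 178;  794 + 178 = 972;  2898 + 972 = 3870
178 + 18 = 196;  972 + 196 = 1168;  3870 + 1168 = 5038
196 + 18 = 214;  1168 + 214 = 1382;  5038 + 1382 = 6420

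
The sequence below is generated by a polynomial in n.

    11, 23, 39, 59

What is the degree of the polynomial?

2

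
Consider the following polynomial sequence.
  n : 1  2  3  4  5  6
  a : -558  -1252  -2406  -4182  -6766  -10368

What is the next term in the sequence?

-15222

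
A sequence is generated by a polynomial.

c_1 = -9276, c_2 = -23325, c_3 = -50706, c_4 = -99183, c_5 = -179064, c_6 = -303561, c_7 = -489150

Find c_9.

-14049  -27381  -48477  -79881  -124497  -185589
-13332  -21096  -31404  -44616  -61092
-7764  -10308  -13212  -16476
-2544  -2904  -3264
-360  -360
Fifth differences constant at -360.
-3264 − 360 = -3624;  -16476 − 3624 = -20100;  -61092 − 20100 = -81192;  -185589 − 81192 = -266781;  -489150 − 266781 = -755931
-3624 − 360 = -3984;  -20100 − 3984 = -24084;  -81192 − 24084 = -105276;  -266781 − 105276 = -372057;  -755931 − 372057 = -1127988

-1127988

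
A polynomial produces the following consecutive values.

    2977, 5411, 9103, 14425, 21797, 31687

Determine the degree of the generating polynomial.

2434, 3692, 5322, 7372, 9890
1258, 1630, 2050, 2518
372, 420, 468
48, 48
The fourth differences are constant, so the polynomial has degree 4.

4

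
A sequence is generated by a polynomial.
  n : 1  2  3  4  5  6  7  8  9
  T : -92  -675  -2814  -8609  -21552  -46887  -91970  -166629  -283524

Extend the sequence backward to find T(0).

3

D1: -583, -2139, -5795, -12943, -25335, -45083, -74659, -116895
D2: -1556, -3656, -7148, -12392, -19748, -29576, -42236
D3: -2100, -3492, -5244, -7356, -9828, -12660
D4: -1392, -1752, -2112, -2472, -2832
D5: -360, -360, -360, -360
The fifth differences are constant at -360.
Work back: -1392 + 360 = -1032;  -2100 + 1032 = -1068;  -1556 + 1068 = -488;  -583 + 488 = -95;  -92 + 95 = 3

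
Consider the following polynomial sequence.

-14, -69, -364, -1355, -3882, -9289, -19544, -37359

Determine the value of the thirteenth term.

-401954

D1: -55  -295  -991  -2527  -5407  -10255  -17815
D2: -240  -696  -1536  -2880  -4848  -7560
D3: -456  -840  -1344  -1968  -2712
D4: -384  -504  -624  -744
D5: -120  -120  -120
Constant fifth difference = -120, so extend:
-744 − 120 = -864;  -2712 − 864 = -3576;  -7560 − 3576 = -11136;  -17815 − 11136 = -28951;  -37359 − 28951 = -66310
-864 − 120 = -984;  -3576 − 984 = -4560;  -11136 − 4560 = -15696;  -28951 − 15696 = -44647;  -66310 − 44647 = -110957
-984 − 120 = -1104;  -4560 − 1104 = -5664;  -15696 − 5664 = -21360;  -44647 − 21360 = -66007;  -110957 − 66007 = -176964
-1104 − 120 = -1224;  -5664 − 1224 = -6888;  -21360 − 6888 = -28248;  -66007 − 28248 = -94255;  -176964 − 94255 = -271219
-1224 − 120 = -1344;  -6888 − 1344 = -8232;  -28248 − 8232 = -36480;  -94255 − 36480 = -130735;  -271219 − 130735 = -401954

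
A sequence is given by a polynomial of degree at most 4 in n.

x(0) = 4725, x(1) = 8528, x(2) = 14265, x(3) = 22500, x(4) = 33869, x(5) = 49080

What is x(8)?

125925

D1: 3803 , 5737 , 8235 , 11369 , 15211
D2: 1934 , 2498 , 3134 , 3842
D3: 564 , 636 , 708
D4: 72 , 72
Constant fourth difference = 72, so extend:
708 + 72 = 780;  3842 + 780 = 4622;  15211 + 4622 = 19833;  49080 + 19833 = 68913
780 + 72 = 852;  4622 + 852 = 5474;  19833 + 5474 = 25307;  68913 + 25307 = 94220
852 + 72 = 924;  5474 + 924 = 6398;  25307 + 6398 = 31705;  94220 + 31705 = 125925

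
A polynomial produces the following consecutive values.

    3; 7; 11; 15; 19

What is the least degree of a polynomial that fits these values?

1

4, 4, 4, 4
The first differences are constant, so the polynomial has degree 1.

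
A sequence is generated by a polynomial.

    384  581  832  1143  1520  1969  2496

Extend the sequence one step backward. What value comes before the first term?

235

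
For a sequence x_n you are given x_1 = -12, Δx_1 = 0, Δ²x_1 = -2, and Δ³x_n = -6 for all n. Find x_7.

-162

Build the table forward from the leading diagonal:
Third differences: -6, -6, -6, -6, -6, -6, -6
Second differences: -2, -8, -14, -20, -26, -32, -38
First differences: 0, -2, -10, -24, -44, -70, -102
x: -12, -12, -14, -24, -48, -92, -162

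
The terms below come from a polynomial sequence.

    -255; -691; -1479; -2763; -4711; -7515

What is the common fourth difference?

-24

First differences: -436, -788, -1284, -1948, -2804
Second differences: -352, -496, -664, -856
Third differences: -144, -168, -192
Fourth differences: -24, -24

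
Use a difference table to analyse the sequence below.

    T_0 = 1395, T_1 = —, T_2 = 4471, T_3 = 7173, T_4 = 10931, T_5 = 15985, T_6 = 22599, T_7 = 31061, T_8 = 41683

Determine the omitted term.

Using the last 7 terms:
D1: 2702  3758  5054  6614  8462  10622
D2: 1056  1296  1560  1848  2160
D3: 240  264  288  312
D4: 24  24  24
Constant fourth difference = 24.
Extend backward: 240 − 24 = 216;  1056 − 216 = 840;  2702 − 840 = 1862;  4471 − 1862 = 2609

2609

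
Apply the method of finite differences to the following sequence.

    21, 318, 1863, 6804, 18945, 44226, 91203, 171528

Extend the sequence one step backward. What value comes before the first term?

297  1545  4941  12141  25281  46977  80325
1248  3396  7200  13140  21696  33348
2148  3804  5940  8556  11652
1656  2136  2616  3096
480  480  480
The fifth differences are constant at 480.
Work back: 1656 − 480 = 1176;  2148 − 1176 = 972;  1248 − 972 = 276;  297 − 276 = 21;  21 − 21 = 0

0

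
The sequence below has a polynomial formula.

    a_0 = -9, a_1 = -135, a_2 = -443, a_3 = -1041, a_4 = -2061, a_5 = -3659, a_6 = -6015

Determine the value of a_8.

-13841

Δ: -126, -308, -598, -1020, -1598, -2356
Δ²: -182, -290, -422, -578, -758
Δ³: -108, -132, -156, -180
Δ⁴: -24, -24, -24
Fourth differences constant at -24.
-180 − 24 = -204;  -758 − 204 = -962;  -2356 − 962 = -3318;  -6015 − 3318 = -9333
-204 − 24 = -228;  -962 − 228 = -1190;  -3318 − 1190 = -4508;  -9333 − 4508 = -13841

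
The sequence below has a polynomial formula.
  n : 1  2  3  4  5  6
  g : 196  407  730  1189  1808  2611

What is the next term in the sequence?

D1: 211 , 323 , 459 , 619 , 803
D2: 112 , 136 , 160 , 184
D3: 24 , 24 , 24
The third differences are constant (24).
184 + 24 = 208;  803 + 208 = 1011;  2611 + 1011 = 3622

3622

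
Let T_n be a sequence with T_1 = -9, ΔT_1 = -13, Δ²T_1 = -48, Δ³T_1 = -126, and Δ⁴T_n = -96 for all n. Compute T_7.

-4767

Build the table forward from the leading diagonal:
Fourth differences: -96, -96, -96, -96, -96, -96, -96
Third differences: -126, -222, -318, -414, -510, -606, -702
Second differences: -48, -174, -396, -714, -1128, -1638, -2244
First differences: -13, -61, -235, -631, -1345, -2473, -4111
T: -9, -22, -83, -318, -949, -2294, -4767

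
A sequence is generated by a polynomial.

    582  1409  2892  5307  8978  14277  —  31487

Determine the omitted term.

Using the first 6 terms:
D1: 827, 1483, 2415, 3671, 5299
D2: 656, 932, 1256, 1628
D3: 276, 324, 372
D4: 48, 48
Constant fourth difference = 48.
Extend forward: 372 + 48 = 420;  1628 + 420 = 2048;  5299 + 2048 = 7347;  14277 + 7347 = 21624

21624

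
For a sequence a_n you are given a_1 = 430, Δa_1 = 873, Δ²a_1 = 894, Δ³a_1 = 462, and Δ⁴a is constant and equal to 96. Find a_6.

Build the table forward from the leading diagonal:
D4: 96  96  96  96  96  96
D3: 462  558  654  750  846  942
D2: 894  1356  1914  2568  3318  4164
D1: 873  1767  3123  5037  7605  10923
a: 430  1303  3070  6193  11230  18835

18835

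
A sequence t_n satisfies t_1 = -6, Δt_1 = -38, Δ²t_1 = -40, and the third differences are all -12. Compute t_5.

-446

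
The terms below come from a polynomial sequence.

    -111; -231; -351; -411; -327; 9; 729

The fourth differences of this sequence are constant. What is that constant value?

Δ: -120, -120, -60, 84, 336, 720
Δ²: 0, 60, 144, 252, 384
Δ³: 60, 84, 108, 132
Δ⁴: 24, 24, 24

24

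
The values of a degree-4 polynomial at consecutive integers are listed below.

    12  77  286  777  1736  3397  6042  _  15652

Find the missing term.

10001

Using the first 7 terms:
D1: 65  209  491  959  1661  2645
D2: 144  282  468  702  984
D3: 138  186  234  282
D4: 48  48  48
Constant fourth difference = 48.
Extend forward: 282 + 48 = 330;  984 + 330 = 1314;  2645 + 1314 = 3959;  6042 + 3959 = 10001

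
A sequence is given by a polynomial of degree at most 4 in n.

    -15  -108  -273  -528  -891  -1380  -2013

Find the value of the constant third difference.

-18

First differences: -93, -165, -255, -363, -489, -633
Second differences: -72, -90, -108, -126, -144
Third differences: -18, -18, -18, -18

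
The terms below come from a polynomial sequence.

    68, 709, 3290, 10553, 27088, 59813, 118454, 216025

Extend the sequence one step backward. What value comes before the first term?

First differences: 641  2581  7263  16535  32725  58641  97571
Second differences: 1940  4682  9272  16190  25916  38930
Third differences: 2742  4590  6918  9726  13014
Fourth differences: 1848  2328  2808  3288
Fifth differences: 480  480  480
The fifth differences are constant at 480.
Work back: 1848 − 480 = 1368;  2742 − 1368 = 1374;  1940 − 1374 = 566;  641 − 566 = 75;  68 − 75 = -7

-7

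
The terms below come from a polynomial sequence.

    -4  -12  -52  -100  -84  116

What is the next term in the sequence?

-8, -40, -48, 16, 200
-32, -8, 64, 184
24, 72, 120
48, 48
Fourth differences constant at 48.
120 + 48 = 168;  184 + 168 = 352;  200 + 352 = 552;  116 + 552 = 668

668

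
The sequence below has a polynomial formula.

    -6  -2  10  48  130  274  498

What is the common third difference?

Δ: 4, 12, 38, 82, 144, 224
Δ²: 8, 26, 44, 62, 80
Δ³: 18, 18, 18, 18

18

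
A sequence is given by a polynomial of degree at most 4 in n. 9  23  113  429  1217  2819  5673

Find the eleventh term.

41729

14, 90, 316, 788, 1602, 2854
76, 226, 472, 814, 1252
150, 246, 342, 438
96, 96, 96
Fourth differences constant at 96.
438 + 96 = 534;  1252 + 534 = 1786;  2854 + 1786 = 4640;  5673 + 4640 = 10313
534 + 96 = 630;  1786 + 630 = 2416;  4640 + 2416 = 7056;  10313 + 7056 = 17369
630 + 96 = 726;  2416 + 726 = 3142;  7056 + 3142 = 10198;  17369 + 10198 = 27567
726 + 96 = 822;  3142 + 822 = 3964;  10198 + 3964 = 14162;  27567 + 14162 = 41729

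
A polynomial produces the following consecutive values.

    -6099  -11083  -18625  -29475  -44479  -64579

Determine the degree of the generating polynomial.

-4984, -7542, -10850, -15004, -20100
-2558, -3308, -4154, -5096
-750, -846, -942
-96, -96
The fourth differences are constant, so the polynomial has degree 4.

4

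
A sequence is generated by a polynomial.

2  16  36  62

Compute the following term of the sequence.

94

Δ: 14, 20, 26
Δ²: 6, 6
The second differences are constant (6).
26 + 6 = 32;  62 + 32 = 94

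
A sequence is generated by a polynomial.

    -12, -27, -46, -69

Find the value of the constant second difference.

First differences: -15, -19, -23
Second differences: -4, -4

-4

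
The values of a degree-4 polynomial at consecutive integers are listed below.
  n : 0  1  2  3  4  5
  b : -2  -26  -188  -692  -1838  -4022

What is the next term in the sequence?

-7736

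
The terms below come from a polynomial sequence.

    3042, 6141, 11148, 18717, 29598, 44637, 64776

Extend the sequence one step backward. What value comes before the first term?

1293

First differences: 3099, 5007, 7569, 10881, 15039, 20139
Second differences: 1908, 2562, 3312, 4158, 5100
Third differences: 654, 750, 846, 942
Fourth differences: 96, 96, 96
The fourth differences are constant at 96.
Work back: 654 − 96 = 558;  1908 − 558 = 1350;  3099 − 1350 = 1749;  3042 − 1749 = 1293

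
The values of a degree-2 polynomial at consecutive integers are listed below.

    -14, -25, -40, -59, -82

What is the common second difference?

-4

First differences: -11, -15, -19, -23
Second differences: -4, -4, -4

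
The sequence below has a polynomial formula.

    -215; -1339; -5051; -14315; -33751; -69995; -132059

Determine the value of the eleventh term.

-922075

D1: -1124, -3712, -9264, -19436, -36244, -62064
D2: -2588, -5552, -10172, -16808, -25820
D3: -2964, -4620, -6636, -9012
D4: -1656, -2016, -2376
D5: -360, -360
The fifth differences are constant (-360).
-2376 − 360 = -2736;  -9012 − 2736 = -11748;  -25820 − 11748 = -37568;  -62064 − 37568 = -99632;  -132059 − 99632 = -231691
-2736 − 360 = -3096;  -11748 − 3096 = -14844;  -37568 − 14844 = -52412;  -99632 − 52412 = -152044;  -231691 − 152044 = -383735
-3096 − 360 = -3456;  -14844 − 3456 = -18300;  -52412 − 18300 = -70712;  -152044 − 70712 = -222756;  -383735 − 222756 = -606491
-3456 − 360 = -3816;  -18300 − 3816 = -22116;  -70712 − 22116 = -92828;  -222756 − 92828 = -315584;  -606491 − 315584 = -922075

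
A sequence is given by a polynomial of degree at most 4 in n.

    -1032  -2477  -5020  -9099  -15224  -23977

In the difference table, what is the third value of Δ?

First differences: -1445, -2543, -4079, -6125, -8753
Second differences: -1098, -1536, -2046, -2628
Third differences: -438, -510, -582
Fourth differences: -72, -72

-4079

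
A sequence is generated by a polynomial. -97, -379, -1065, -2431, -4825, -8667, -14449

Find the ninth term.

-34161

First differences: -282, -686, -1366, -2394, -3842, -5782
Second differences: -404, -680, -1028, -1448, -1940
Third differences: -276, -348, -420, -492
Fourth differences: -72, -72, -72
Fourth differences constant at -72.
-492 − 72 = -564;  -1940 − 564 = -2504;  -5782 − 2504 = -8286;  -14449 − 8286 = -22735
-564 − 72 = -636;  -2504 − 636 = -3140;  -8286 − 3140 = -11426;  -22735 − 11426 = -34161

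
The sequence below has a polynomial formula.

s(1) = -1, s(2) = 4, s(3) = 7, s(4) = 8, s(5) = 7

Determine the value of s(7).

5, 3, 1, -1
-2, -2, -2
The second differences are constant (-2).
-1 − 2 = -3;  7 − 3 = 4
-3 − 2 = -5;  4 − 5 = -1

-1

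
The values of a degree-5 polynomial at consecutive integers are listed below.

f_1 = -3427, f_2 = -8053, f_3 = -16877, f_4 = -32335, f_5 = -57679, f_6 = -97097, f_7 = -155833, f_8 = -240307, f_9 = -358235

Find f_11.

-732517

-4626 , -8824 , -15458 , -25344 , -39418 , -58736 , -84474 , -117928
-4198 , -6634 , -9886 , -14074 , -19318 , -25738 , -33454
-2436 , -3252 , -4188 , -5244 , -6420 , -7716
-816 , -936 , -1056 , -1176 , -1296
-120 , -120 , -120 , -120
Fifth differences constant at -120.
-1296 − 120 = -1416;  -7716 − 1416 = -9132;  -33454 − 9132 = -42586;  -117928 − 42586 = -160514;  -358235 − 160514 = -518749
-1416 − 120 = -1536;  -9132 − 1536 = -10668;  -42586 − 10668 = -53254;  -160514 − 53254 = -213768;  -518749 − 213768 = -732517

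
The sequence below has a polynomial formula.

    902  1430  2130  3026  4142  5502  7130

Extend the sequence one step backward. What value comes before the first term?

522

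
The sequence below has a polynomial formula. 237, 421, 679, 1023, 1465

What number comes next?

2017

First differences: 184  258  344  442
Second differences: 74  86  98
Third differences: 12  12
Third differences constant at 12.
98 + 12 = 110;  442 + 110 = 552;  1465 + 552 = 2017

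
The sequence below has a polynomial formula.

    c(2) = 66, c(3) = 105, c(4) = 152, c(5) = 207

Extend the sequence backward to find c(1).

35

D1: 39  47  55
D2: 8  8
The second differences are constant at 8.
Work back: 39 − 8 = 31;  66 − 31 = 35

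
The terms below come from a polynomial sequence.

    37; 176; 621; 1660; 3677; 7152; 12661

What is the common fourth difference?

96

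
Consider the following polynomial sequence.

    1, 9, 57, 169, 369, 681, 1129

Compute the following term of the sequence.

1737

8 , 48 , 112 , 200 , 312 , 448
40 , 64 , 88 , 112 , 136
24 , 24 , 24 , 24
Third differences constant at 24.
136 + 24 = 160;  448 + 160 = 608;  1129 + 608 = 1737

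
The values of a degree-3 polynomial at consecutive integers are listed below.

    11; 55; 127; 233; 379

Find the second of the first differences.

Δ: 44, 72, 106, 146
Δ²: 28, 34, 40
Δ³: 6, 6

72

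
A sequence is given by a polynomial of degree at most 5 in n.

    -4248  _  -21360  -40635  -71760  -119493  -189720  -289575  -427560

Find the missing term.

Using the last 7 terms:
D1: -19275  -31125  -47733  -70227  -99855  -137985
D2: -11850  -16608  -22494  -29628  -38130
D3: -4758  -5886  -7134  -8502
D4: -1128  -1248  -1368
D5: -120  -120
Constant fifth difference = -120.
Extend backward: -1128 + 120 = -1008;  -4758 + 1008 = -3750;  -11850 + 3750 = -8100;  -19275 + 8100 = -11175;  -21360 + 11175 = -10185

-10185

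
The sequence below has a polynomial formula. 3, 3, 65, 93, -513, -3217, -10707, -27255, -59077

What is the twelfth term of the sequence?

-345067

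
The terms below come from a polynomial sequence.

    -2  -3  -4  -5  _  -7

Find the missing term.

-6

Using the first 4 terms:
D1: -1, -1, -1
Constant first difference = -1.
Extend forward: -5 − 1 = -6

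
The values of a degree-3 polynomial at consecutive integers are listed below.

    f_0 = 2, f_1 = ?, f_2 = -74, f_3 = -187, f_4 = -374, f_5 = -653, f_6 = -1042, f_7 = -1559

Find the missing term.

-17

Using the last 6 terms:
First differences: -113  -187  -279  -389  -517
Second differences: -74  -92  -110  -128
Third differences: -18  -18  -18
Constant third difference = -18.
Extend backward: -74 + 18 = -56;  -113 + 56 = -57;  -74 + 57 = -17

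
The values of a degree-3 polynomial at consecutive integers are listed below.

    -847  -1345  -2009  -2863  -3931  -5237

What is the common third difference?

-24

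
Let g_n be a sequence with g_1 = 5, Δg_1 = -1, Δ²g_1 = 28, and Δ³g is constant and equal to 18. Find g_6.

Build the table forward from the leading diagonal:
Δ³: 18  18  18  18  18  18
Δ²: 28  46  64  82  100  118
Δ: -1  27  73  137  219  319
g: 5  4  31  104  241  460

460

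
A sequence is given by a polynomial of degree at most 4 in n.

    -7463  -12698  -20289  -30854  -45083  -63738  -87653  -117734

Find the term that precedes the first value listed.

D1: -5235, -7591, -10565, -14229, -18655, -23915, -30081
D2: -2356, -2974, -3664, -4426, -5260, -6166
D3: -618, -690, -762, -834, -906
D4: -72, -72, -72, -72
The fourth differences are constant at -72.
Work back: -618 + 72 = -546;  -2356 + 546 = -1810;  -5235 + 1810 = -3425;  -7463 + 3425 = -4038

-4038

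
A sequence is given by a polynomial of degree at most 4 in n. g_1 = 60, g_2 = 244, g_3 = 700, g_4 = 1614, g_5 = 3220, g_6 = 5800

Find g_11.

184  456  914  1606  2580
272  458  692  974
186  234  282
48  48
Constant fourth difference = 48, so extend:
282 + 48 = 330;  974 + 330 = 1304;  2580 + 1304 = 3884;  5800 + 3884 = 9684
330 + 48 = 378;  1304 + 378 = 1682;  3884 + 1682 = 5566;  9684 + 5566 = 15250
378 + 48 = 426;  1682 + 426 = 2108;  5566 + 2108 = 7674;  15250 + 7674 = 22924
426 + 48 = 474;  2108 + 474 = 2582;  7674 + 2582 = 10256;  22924 + 10256 = 33180
474 + 48 = 522;  2582 + 522 = 3104;  10256 + 3104 = 13360;  33180 + 13360 = 46540

46540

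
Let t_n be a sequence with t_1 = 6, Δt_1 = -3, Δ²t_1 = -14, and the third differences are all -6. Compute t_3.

-14

Build the table forward from the leading diagonal:
D3: -6  -6  -6
D2: -14  -20  -26
D1: -3  -17  -37
t: 6  3  -14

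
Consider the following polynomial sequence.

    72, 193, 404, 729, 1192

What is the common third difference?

First differences: 121, 211, 325, 463
Second differences: 90, 114, 138
Third differences: 24, 24

24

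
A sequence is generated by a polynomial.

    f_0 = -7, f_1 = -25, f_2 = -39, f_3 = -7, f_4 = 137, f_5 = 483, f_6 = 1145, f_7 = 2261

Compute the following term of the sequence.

3993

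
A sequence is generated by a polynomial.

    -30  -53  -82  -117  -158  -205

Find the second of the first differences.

-29

Δ: -23, -29, -35, -41, -47
Δ²: -6, -6, -6, -6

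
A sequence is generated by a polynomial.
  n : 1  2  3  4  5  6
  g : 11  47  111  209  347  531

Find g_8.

Δ: 36, 64, 98, 138, 184
Δ²: 28, 34, 40, 46
Δ³: 6, 6, 6
Third differences constant at 6.
46 + 6 = 52;  184 + 52 = 236;  531 + 236 = 767
52 + 6 = 58;  236 + 58 = 294;  767 + 294 = 1061

1061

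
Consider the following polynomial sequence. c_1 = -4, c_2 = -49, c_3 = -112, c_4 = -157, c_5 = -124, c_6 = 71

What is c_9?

First differences: -45 , -63 , -45 , 33 , 195
Second differences: -18 , 18 , 78 , 162
Third differences: 36 , 60 , 84
Fourth differences: 24 , 24
Fourth differences constant at 24.
84 + 24 = 108;  162 + 108 = 270;  195 + 270 = 465;  71 + 465 = 536
108 + 24 = 132;  270 + 132 = 402;  465 + 402 = 867;  536 + 867 = 1403
132 + 24 = 156;  402 + 156 = 558;  867 + 558 = 1425;  1403 + 1425 = 2828

2828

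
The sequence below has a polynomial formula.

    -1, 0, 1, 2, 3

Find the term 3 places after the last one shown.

D1: 1  1  1  1
First differences constant at 1.
3 + 1 = 4
4 + 1 = 5
5 + 1 = 6

6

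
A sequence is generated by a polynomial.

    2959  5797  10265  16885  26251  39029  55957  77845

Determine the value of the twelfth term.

233717

First differences: 2838  4468  6620  9366  12778  16928  21888
Second differences: 1630  2152  2746  3412  4150  4960
Third differences: 522  594  666  738  810
Fourth differences: 72  72  72  72
Fourth differences constant at 72.
810 + 72 = 882;  4960 + 882 = 5842;  21888 + 5842 = 27730;  77845 + 27730 = 105575
882 + 72 = 954;  5842 + 954 = 6796;  27730 + 6796 = 34526;  105575 + 34526 = 140101
954 + 72 = 1026;  6796 + 1026 = 7822;  34526 + 7822 = 42348;  140101 + 42348 = 182449
1026 + 72 = 1098;  7822 + 1098 = 8920;  42348 + 8920 = 51268;  182449 + 51268 = 233717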